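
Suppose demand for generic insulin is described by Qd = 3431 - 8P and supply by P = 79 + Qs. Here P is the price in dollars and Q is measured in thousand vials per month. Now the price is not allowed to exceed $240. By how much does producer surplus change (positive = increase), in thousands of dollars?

-35400

Rearranging supply gives Qs = P - 79. Without the control the market clears where 3431 - 8P = P - 79, i.e. P* = 390 and Q* = 311.
The ceiling of 240 is below the equilibrium price 390, so it binds.
At P = 240: Qd = 3431 - 8·240 = 1511 and Qs = 240 - 79 = 161.
Producer surplus without the control is ½ · (390 - 79) · 311 = 48360.5.
With the ceiling, producers sell 161 units at 240, so PS = ½ · (240 - 79) · 161 = 12960.5.
Change in producer surplus = 12960.5 - 48360.5 = -35400.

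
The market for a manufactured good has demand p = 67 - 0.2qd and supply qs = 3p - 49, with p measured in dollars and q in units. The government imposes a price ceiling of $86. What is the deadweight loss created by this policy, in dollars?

Rearranging demand gives qd = 335 - 5p. Setting quantity demanded equal to quantity supplied, 335 - 5p = 3p - 49, gives p* = 48 and q* = 95.
Since 86 is above p* = 48, the ceiling does not bind and the free-market outcome prevails.
Since the control does not bind, no trades are prevented and deadweight loss is zero.

0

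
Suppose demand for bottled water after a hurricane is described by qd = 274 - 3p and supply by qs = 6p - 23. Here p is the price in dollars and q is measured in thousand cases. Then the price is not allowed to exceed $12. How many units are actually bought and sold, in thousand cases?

49

Without the control the market clears where 274 - 3p = 6p - 23, i.e. p* = 33 and q* = 175.
Since 12 < 33, the ceiling is binding.
At p = 12: qd = 274 - 3·12 = 238 and qs = 6·12 - 23 = 49.
The quantity actually transacted is the short side, supply: 49.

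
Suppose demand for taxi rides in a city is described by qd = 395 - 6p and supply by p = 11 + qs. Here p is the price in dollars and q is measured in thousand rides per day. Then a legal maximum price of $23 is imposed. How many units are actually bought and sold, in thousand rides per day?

Rearranging supply gives qs = p - 11. Setting quantity demanded equal to quantity supplied, 395 - 6p = p - 11, gives p* = 58 and q* = 47.
The ceiling of 23 is below the equilibrium price 58, so it binds.
At p = 23: qd = 395 - 6·23 = 257 and qs = 23 - 11 = 12.
The quantity actually transacted is the short side, supply: 12.

12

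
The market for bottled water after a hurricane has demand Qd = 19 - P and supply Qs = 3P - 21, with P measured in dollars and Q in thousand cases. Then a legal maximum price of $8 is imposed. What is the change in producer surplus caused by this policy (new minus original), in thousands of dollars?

In a free market, 19 - P = 3P - 21 gives the equilibrium P* = 10, Q* = 9.
The ceiling of 8 is below the equilibrium price 10, so it binds.
At P = 8: Qd = 19 - 8 = 11 and Qs = 3·8 - 21 = 3.
Producer surplus without the control is ½ · (10 - 7) · 9 = 13.5.
With the ceiling, producers sell 3 units at 8, so PS = ½ · (8 - 7) · 3 = 1.5.
Change in producer surplus = 1.5 - 13.5 = -12.

-12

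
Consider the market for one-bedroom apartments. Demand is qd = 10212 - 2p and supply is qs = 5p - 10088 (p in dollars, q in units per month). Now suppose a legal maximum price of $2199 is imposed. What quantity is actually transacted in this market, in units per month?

907

Setting quantity demanded equal to quantity supplied, 10212 - 2p = 5p - 10088, gives p* = 2900 and q* = 4412.
The ceiling of 2199 is below the equilibrium price 2900, so it binds.
At p = 2199: qd = 10212 - 2·2199 = 5814 and qs = 5·2199 - 10088 = 907.
The quantity actually transacted is the short side, supply: 907.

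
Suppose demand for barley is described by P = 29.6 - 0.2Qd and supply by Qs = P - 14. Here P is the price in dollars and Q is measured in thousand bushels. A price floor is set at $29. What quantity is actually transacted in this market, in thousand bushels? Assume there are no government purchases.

3

Rearranging demand gives Qd = 148 - 5P. In a free market, 148 - 5P = P - 14 gives the equilibrium P* = 27, Q* = 13.
Because the floor (29) lies above the market-clearing price, it is binding.
At P = 29: Qd = 148 - 5·29 = 3 and Qs = 29 - 14 = 15.
The quantity actually transacted is the short side, demand: 3.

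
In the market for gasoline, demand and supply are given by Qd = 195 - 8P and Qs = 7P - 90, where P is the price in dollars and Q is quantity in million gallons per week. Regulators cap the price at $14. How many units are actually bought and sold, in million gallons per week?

8

In a free market, 195 - 8P = 7P - 90 gives the equilibrium P* = 19, Q* = 43.
The ceiling of 14 is below the equilibrium price 19, so it binds.
At P = 14: Qd = 195 - 8·14 = 83 and Qs = 7·14 - 90 = 8.
The quantity actually transacted is the short side, supply: 8.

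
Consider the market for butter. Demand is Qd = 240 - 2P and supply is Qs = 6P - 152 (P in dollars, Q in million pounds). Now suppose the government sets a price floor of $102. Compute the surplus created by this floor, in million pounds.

424

Equilibrium: 240 - 2P = 6P - 152, so 392 = 8P and P* = 49, Q* = 142.
Since 102 > 49, the floor is binding.
At P = 102: Qd = 240 - 2·102 = 36 and Qs = 6·102 - 152 = 460.
Surplus = Qs - Qd = 460 - 36 = 424.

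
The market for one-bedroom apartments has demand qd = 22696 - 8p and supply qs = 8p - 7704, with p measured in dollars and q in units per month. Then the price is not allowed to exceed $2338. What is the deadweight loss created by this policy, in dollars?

0

In a free market, 22696 - 8p = 8p - 7704 gives the equilibrium p* = 1900, q* = 7496.
The ceiling of 2338 is above the equilibrium price 1900, so it is not binding; the market clears at p* = 1900, q* = 7496.
Since the control does not bind, no trades are prevented and deadweight loss is zero.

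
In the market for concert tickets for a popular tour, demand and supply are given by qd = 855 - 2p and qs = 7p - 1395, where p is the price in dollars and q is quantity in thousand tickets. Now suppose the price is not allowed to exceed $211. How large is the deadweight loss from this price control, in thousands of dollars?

Setting quantity demanded equal to quantity supplied, 855 - 2p = 7p - 1395, gives p* = 250 and q* = 355.
The ceiling of 211 is below the equilibrium price 250, so it binds.
At p = 211: qd = 855 - 2·211 = 433 and qs = 7·211 - 1395 = 82.
Quantity traded falls to 82. At q = 82 the demand price is (855 - 82)/2 = 386.5 and the supply price is (1395 + 82)/7 = 211.
Deadweight loss = ½ · (386.5 - 211) · (355 - 82) = ½ · 175.5 · 273 = 23955.75.

23955.75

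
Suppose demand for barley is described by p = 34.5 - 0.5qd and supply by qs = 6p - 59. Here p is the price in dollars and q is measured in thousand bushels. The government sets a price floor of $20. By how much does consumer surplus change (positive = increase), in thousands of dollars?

-132

Rearranging demand gives qd = 69 - 2p. Setting quantity demanded equal to quantity supplied, 69 - 2p = 6p - 59, gives p* = 16 and q* = 37.
The floor of 20 is above the equilibrium price 16, so it binds.
At p = 20: qd = 69 - 2·20 = 29 and qs = 6·20 - 59 = 61.
Consumer surplus without the control is ½ · (34.5 - 16) · 37 = 342.25.
With the floor, consumers buy 29 units at 20, so CS = ½ · (34.5 - 20) · 29 = 210.25.
Change in consumer surplus = 210.25 - 342.25 = -132.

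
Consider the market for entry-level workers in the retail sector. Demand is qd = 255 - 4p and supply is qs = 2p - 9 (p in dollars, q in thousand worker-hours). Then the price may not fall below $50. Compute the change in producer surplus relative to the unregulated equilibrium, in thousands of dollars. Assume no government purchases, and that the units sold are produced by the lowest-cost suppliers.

Setting quantity demanded equal to quantity supplied, 255 - 4p = 2p - 9, gives p* = 44 and q* = 79.
Because the floor (50) lies above the market-clearing price, it is binding.
At p = 50: qd = 255 - 4·50 = 55 and qs = 2·50 - 9 = 91.
Producer surplus without the control is ½ · (44 - 4.5) · 79 = 1560.25.
With the floor, 55 units are sold at 50. The supply price at q = 55 is 32, so PS = ½ · [(50 - 4.5) + (50 - 32)] · 55 = 1746.25.
Change in producer surplus = 1746.25 - 1560.25 = 186.

186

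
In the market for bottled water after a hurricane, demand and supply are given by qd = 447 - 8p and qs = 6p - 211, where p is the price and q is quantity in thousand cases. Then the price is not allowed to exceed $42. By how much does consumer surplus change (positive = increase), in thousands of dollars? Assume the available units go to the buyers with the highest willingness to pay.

In a free market, 447 - 8p = 6p - 211 gives the equilibrium p* = 47, q* = 71.
Since 42 < 47, the ceiling is binding.
At p = 42: qd = 447 - 8·42 = 111 and qs = 6·42 - 211 = 41.
Consumer surplus without the control is ½ · (55.875 - 47) · 71 = 315.0625.
With the ceiling, 41 units are sold at 42 (assume they go to the highest-value buyers). The demand price at q = 41 is 50.75, so CS = ½ · [(55.875 - 42) + (50.75 - 42)] · 41 = 463.8125.
Change in consumer surplus = 463.8125 - 315.0625 = 148.75.

148.75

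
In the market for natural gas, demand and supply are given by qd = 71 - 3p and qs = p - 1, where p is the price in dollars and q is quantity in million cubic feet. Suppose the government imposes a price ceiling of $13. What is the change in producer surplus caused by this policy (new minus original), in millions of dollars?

-72.5

Setting quantity demanded equal to quantity supplied, 71 - 3p = p - 1, gives p* = 18 and q* = 17.
The ceiling of 13 is below the equilibrium price 18, so it binds.
At p = 13: qd = 71 - 3·13 = 32 and qs = 13 - 1 = 12.
Producer surplus without the control is ½ · (18 - 1) · 17 = 144.5.
With the ceiling, producers sell 12 units at 13, so PS = ½ · (13 - 1) · 12 = 72.
Change in producer surplus = 72 - 144.5 = -72.5.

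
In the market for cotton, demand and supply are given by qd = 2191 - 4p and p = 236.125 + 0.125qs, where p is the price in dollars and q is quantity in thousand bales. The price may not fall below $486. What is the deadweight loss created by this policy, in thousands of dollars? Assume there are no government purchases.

63948

Rearranging supply gives qs = 8p - 1889. Equilibrium: 2191 - 4p = 8p - 1889, so 4080 = 12p and p* = 340, q* = 831.
Since 486 > 340, the floor is binding.
At p = 486: qd = 2191 - 4·486 = 247 and qs = 8·486 - 1889 = 1999.
Quantity traded falls to 247. At q = 247 the demand price is (2191 - 247)/4 = 486 and the supply price is (1889 + 247)/8 = 267.
Deadweight loss = ½ · (486 - 267) · (831 - 247) = ½ · 219 · 584 = 63948.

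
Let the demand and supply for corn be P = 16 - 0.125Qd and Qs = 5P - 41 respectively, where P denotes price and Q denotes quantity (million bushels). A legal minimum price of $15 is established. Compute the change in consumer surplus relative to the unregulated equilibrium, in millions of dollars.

-32

Rearranging demand gives Qd = 128 - 8P. Without the control the market clears where 128 - 8P = 5P - 41, i.e. P* = 13 and Q* = 24.
The floor of 15 is above the equilibrium price 13, so it binds.
At P = 15: Qd = 128 - 8·15 = 8 and Qs = 5·15 - 41 = 34.
Consumer surplus without the control is ½ · (16 - 13) · 24 = 36.
With the floor, consumers buy 8 units at 15, so CS = ½ · (16 - 15) · 8 = 4.
Change in consumer surplus = 4 - 36 = -32.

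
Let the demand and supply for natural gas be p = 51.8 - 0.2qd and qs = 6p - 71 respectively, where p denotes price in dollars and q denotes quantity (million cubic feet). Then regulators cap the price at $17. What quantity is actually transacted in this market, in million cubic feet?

31

Rearranging demand gives qd = 259 - 5p. In a free market, 259 - 5p = 6p - 71 gives the equilibrium p* = 30, q* = 109.
Since 17 < 30, the ceiling is binding.
At p = 17: qd = 259 - 5·17 = 174 and qs = 6·17 - 71 = 31.
The quantity actually transacted is the short side, supply: 31.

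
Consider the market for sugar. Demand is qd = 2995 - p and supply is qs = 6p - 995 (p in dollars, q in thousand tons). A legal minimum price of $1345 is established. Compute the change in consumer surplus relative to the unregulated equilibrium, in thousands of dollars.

-1579062.5

Equilibrium: 2995 - p = 6p - 995, so 3990 = 7p and p* = 570, q* = 2425.
The floor of 1345 is above the equilibrium price 570, so it binds.
At p = 1345: qd = 2995 - 1345 = 1650 and qs = 6·1345 - 995 = 7075.
Consumer surplus without the control is ½ · (2995 - 570) · 2425 = 2940312.5.
With the floor, consumers buy 1650 units at 1345, so CS = ½ · (2995 - 1345) · 1650 = 1361250.
Change in consumer surplus = 1361250 - 2940312.5 = -1579062.5.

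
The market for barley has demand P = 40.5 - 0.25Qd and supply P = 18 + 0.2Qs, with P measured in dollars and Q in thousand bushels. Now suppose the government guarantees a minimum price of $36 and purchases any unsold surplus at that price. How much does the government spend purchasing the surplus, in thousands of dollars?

Rearranging demand gives Qd = 162 - 4P; rearranging supply gives Qs = 5P - 90. Without the control the market clears where 162 - 4P = 5P - 90, i.e. P* = 28 and Q* = 50.
The floor of 36 is above the equilibrium price 28, so it binds.
At P = 36: Qd = 162 - 4·36 = 18 and Qs = 5·36 - 90 = 90.
Surplus = Qs - Qd = 72.
Government expenditure = surplus × support price = 72 × 36 = 2592.

2592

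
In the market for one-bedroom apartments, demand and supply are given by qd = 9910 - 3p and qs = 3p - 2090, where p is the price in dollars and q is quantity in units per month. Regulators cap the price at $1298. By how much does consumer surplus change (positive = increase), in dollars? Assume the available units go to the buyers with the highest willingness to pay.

Setting quantity demanded equal to quantity supplied, 9910 - 3p = 3p - 2090, gives p* = 2000 and q* = 3910.
The ceiling of 1298 is below the equilibrium price 2000, so it binds.
At p = 1298: qd = 9910 - 3·1298 = 6016 and qs = 3·1298 - 2090 = 1804.
Consumer surplus without the control is ½ · (9910/3 - 2000) · 3910 = 7644050/3.
With the ceiling, 1804 units are sold at 1298 (assume they go to the highest-value buyers). The demand price at q = 1804 is 2702, so CS = ½ · [(9910/3 - 1298) + (2702 - 1298)] · 1804 = 9225656/3.
Change in consumer surplus = 9225656/3 - 7644050/3 = 527202.

527202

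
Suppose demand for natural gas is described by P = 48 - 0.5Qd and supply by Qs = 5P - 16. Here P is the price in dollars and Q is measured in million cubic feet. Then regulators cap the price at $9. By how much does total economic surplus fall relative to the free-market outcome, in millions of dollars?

428.75

Rearranging demand gives Qd = 96 - 2P. Without the control the market clears where 96 - 2P = 5P - 16, i.e. P* = 16 and Q* = 64.
Because the ceiling (9) lies below the market-clearing price, it is binding.
At P = 9: Qd = 96 - 2·9 = 78 and Qs = 5·9 - 16 = 29.
Quantity traded falls to 29. At Q = 29 the demand price is (96 - 29)/2 = 33.5 and the supply price is (16 + 29)/5 = 9.
Deadweight loss = ½ · (33.5 - 9) · (64 - 29) = ½ · 24.5 · 35 = 428.75.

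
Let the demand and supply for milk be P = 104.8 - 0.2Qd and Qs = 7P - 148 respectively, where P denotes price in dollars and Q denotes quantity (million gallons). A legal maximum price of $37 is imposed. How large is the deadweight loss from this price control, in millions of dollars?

3032.4

Rearranging demand gives Qd = 524 - 5P. Without the control the market clears where 524 - 5P = 7P - 148, i.e. P* = 56 and Q* = 244.
Because the ceiling (37) lies below the market-clearing price, it is binding.
At P = 37: Qd = 524 - 5·37 = 339 and Qs = 7·37 - 148 = 111.
Quantity traded falls to 111. At Q = 111 the demand price is (524 - 111)/5 = 82.6 and the supply price is (148 + 111)/7 = 37.
Deadweight loss = ½ · (82.6 - 37) · (244 - 111) = ½ · 45.6 · 133 = 3032.4.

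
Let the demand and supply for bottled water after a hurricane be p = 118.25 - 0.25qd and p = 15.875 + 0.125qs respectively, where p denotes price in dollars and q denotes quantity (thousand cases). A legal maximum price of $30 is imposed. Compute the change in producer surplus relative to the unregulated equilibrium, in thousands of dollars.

Rearranging demand gives qd = 473 - 4p; rearranging supply gives qs = 8p - 127. Equilibrium: 473 - 4p = 8p - 127, so 600 = 12p and p* = 50, q* = 273.
Since 30 < 50, the ceiling is binding.
At p = 30: qd = 473 - 4·30 = 353 and qs = 8·30 - 127 = 113.
Producer surplus without the control is ½ · (50 - 15.875) · 273 = 4658.0625.
With the ceiling, producers sell 113 units at 30, so PS = ½ · (30 - 15.875) · 113 = 798.0625.
Change in producer surplus = 798.0625 - 4658.0625 = -3860.

-3860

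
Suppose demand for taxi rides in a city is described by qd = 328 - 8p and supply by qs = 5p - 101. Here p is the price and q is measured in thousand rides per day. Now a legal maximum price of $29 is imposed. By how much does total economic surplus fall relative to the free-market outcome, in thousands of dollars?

65

Equilibrium: 328 - 8p = 5p - 101, so 429 = 13p and p* = 33, q* = 64.
Because the ceiling (29) lies below the market-clearing price, it is binding.
At p = 29: qd = 328 - 8·29 = 96 and qs = 5·29 - 101 = 44.
Quantity traded falls to 44. At q = 44 the demand price is (328 - 44)/8 = 35.5 and the supply price is (101 + 44)/5 = 29.
Deadweight loss = ½ · (35.5 - 29) · (64 - 44) = ½ · 6.5 · 20 = 65.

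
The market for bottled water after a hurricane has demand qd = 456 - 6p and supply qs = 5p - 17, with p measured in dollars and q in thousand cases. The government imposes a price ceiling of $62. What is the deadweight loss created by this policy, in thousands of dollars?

In a free market, 456 - 6p = 5p - 17 gives the equilibrium p* = 43, q* = 198.
Since 62 is above p* = 43, the ceiling does not bind and the free-market outcome prevails.
Since the control does not bind, no trades are prevented and deadweight loss is zero.

0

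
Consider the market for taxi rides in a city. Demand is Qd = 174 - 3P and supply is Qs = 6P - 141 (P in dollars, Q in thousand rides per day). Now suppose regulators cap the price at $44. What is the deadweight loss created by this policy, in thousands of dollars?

0

In a free market, 174 - 3P = 6P - 141 gives the equilibrium P* = 35, Q* = 69.
Since 44 is above P* = 35, the ceiling does not bind and the free-market outcome prevails.
Since the control does not bind, no trades are prevented and deadweight loss is zero.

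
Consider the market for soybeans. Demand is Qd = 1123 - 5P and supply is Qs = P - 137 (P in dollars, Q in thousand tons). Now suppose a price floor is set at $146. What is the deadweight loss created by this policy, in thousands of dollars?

Equilibrium: 1123 - 5P = P - 137, so 1260 = 6P and P* = 210, Q* = 73.
The floor of 146 is below the equilibrium price 210, so it is not binding; the market clears at P* = 210, Q* = 73.
Since the control does not bind, no trades are prevented and deadweight loss is zero.

0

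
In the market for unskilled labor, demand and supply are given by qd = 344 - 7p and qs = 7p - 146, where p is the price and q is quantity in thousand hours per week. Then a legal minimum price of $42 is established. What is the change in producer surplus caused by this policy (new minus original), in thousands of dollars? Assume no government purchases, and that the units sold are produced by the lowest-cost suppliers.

Setting quantity demanded equal to quantity supplied, 344 - 7p = 7p - 146, gives p* = 35 and q* = 99.
The floor of 42 is above the equilibrium price 35, so it binds.
At p = 42: qd = 344 - 7·42 = 50 and qs = 7·42 - 146 = 148.
Producer surplus without the control is ½ · (35 - 146/7) · 99 = 9801/14.
With the floor, 50 units are sold at 42. The supply price at q = 50 is 28, so PS = ½ · [(42 - 146/7) + (42 - 28)] · 50 = 6150/7.
Change in producer surplus = 6150/7 - 9801/14 = 178.5.

178.5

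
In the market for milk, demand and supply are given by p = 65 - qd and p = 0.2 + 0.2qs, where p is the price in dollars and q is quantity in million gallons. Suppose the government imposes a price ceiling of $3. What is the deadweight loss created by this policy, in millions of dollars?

960

Rearranging demand gives qd = 65 - p; rearranging supply gives qs = 5p - 1. In a free market, 65 - p = 5p - 1 gives the equilibrium p* = 11, q* = 54.
The ceiling of 3 is below the equilibrium price 11, so it binds.
At p = 3: qd = 65 - 3 = 62 and qs = 5·3 - 1 = 14.
Quantity traded falls to 14. At q = 14 the demand price is 65 - 14 = 51 and the supply price is (1 + 14)/5 = 3.
Deadweight loss = ½ · (51 - 3) · (54 - 14) = ½ · 48 · 40 = 960.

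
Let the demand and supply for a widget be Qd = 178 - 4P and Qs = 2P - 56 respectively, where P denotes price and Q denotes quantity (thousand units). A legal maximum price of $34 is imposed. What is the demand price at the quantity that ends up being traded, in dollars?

41.5

Without the control the market clears where 178 - 4P = 2P - 56, i.e. P* = 39 and Q* = 22.
Since 34 < 39, the ceiling is binding.
At P = 34: Qd = 178 - 4·34 = 42 and Qs = 2·34 - 56 = 12.
Only 12 units reach the market. On the demand curve, the marginal buyer's willingness to pay at Q = 12 is (178 - 12)/4 = 41.5.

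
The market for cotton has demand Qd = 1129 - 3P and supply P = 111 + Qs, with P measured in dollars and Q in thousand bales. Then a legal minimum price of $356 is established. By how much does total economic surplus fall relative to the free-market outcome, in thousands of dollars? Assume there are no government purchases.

Rearranging supply gives Qs = P - 111. Without the control the market clears where 1129 - 3P = P - 111, i.e. P* = 310 and Q* = 199.
Since 356 > 310, the floor is binding.
At P = 356: Qd = 1129 - 3·356 = 61 and Qs = 356 - 111 = 245.
Quantity traded falls to 61. At Q = 61 the demand price is (1129 - 61)/3 = 356 and the supply price is 111 + 61 = 172.
Deadweight loss = ½ · (356 - 172) · (199 - 61) = ½ · 184 · 138 = 12696.

12696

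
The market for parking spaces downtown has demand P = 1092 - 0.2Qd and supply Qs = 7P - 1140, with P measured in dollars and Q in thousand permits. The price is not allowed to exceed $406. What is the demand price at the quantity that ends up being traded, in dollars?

751.6

Rearranging demand gives Qd = 5460 - 5P. Equilibrium: 5460 - 5P = 7P - 1140, so 6600 = 12P and P* = 550, Q* = 2710.
Because the ceiling (406) lies below the market-clearing price, it is binding.
At P = 406: Qd = 5460 - 5·406 = 3430 and Qs = 7·406 - 1140 = 1702.
Only 1702 units reach the market. On the demand curve, the marginal buyer's willingness to pay at Q = 1702 is (5460 - 1702)/5 = 751.6.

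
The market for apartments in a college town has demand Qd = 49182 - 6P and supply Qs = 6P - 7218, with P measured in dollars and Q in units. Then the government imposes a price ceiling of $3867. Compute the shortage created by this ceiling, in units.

Equilibrium: 49182 - 6P = 6P - 7218, so 56400 = 12P and P* = 4700, Q* = 20982.
The ceiling of 3867 is below the equilibrium price 4700, so it binds.
At P = 3867: Qd = 49182 - 6·3867 = 25980 and Qs = 6·3867 - 7218 = 15984.
Shortage = Qd - Qs = 25980 - 15984 = 9996.

9996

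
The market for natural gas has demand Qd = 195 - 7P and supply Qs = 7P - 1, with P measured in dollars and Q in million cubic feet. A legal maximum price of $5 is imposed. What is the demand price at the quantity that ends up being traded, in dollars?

Without the control the market clears where 195 - 7P = 7P - 1, i.e. P* = 14 and Q* = 97.
Because the ceiling (5) lies below the market-clearing price, it is binding.
At P = 5: Qd = 195 - 7·5 = 160 and Qs = 7·5 - 1 = 34.
Only 34 units reach the market. On the demand curve, the marginal buyer's willingness to pay at Q = 34 is (195 - 34)/7 = 23.

23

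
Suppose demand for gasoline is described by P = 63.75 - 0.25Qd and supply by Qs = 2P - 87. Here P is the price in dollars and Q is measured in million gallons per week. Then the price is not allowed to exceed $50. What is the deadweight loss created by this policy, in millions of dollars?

73.5

Rearranging demand gives Qd = 255 - 4P. Without the control the market clears where 255 - 4P = 2P - 87, i.e. P* = 57 and Q* = 27.
Because the ceiling (50) lies below the market-clearing price, it is binding.
At P = 50: Qd = 255 - 4·50 = 55 and Qs = 2·50 - 87 = 13.
Quantity traded falls to 13. At Q = 13 the demand price is (255 - 13)/4 = 60.5 and the supply price is (87 + 13)/2 = 50.
Deadweight loss = ½ · (60.5 - 50) · (27 - 13) = ½ · 10.5 · 14 = 73.5.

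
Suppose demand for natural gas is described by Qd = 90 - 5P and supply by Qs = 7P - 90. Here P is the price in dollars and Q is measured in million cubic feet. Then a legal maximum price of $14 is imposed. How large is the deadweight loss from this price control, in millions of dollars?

Without the control the market clears where 90 - 5P = 7P - 90, i.e. P* = 15 and Q* = 15.
The ceiling of 14 is below the equilibrium price 15, so it binds.
At P = 14: Qd = 90 - 5·14 = 20 and Qs = 7·14 - 90 = 8.
Quantity traded falls to 8. At Q = 8 the demand price is (90 - 8)/5 = 16.4 and the supply price is (90 + 8)/7 = 14.
Deadweight loss = ½ · (16.4 - 14) · (15 - 8) = ½ · 2.4 · 7 = 8.4.

8.4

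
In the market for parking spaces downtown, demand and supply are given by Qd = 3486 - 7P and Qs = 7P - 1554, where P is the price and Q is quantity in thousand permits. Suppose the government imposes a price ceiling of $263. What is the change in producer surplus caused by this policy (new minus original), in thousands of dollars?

-60770.5

Without the control the market clears where 3486 - 7P = 7P - 1554, i.e. P* = 360 and Q* = 966.
The ceiling of 263 is below the equilibrium price 360, so it binds.
At P = 263: Qd = 3486 - 7·263 = 1645 and Qs = 7·263 - 1554 = 287.
Producer surplus without the control is ½ · (360 - 222) · 966 = 66654.
With the ceiling, producers sell 287 units at 263, so PS = ½ · (263 - 222) · 287 = 5883.5.
Change in producer surplus = 5883.5 - 66654 = -60770.5.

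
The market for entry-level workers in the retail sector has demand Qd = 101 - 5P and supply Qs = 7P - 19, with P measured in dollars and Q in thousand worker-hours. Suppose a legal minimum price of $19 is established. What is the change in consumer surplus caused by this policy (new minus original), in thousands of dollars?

-256.5

Setting quantity demanded equal to quantity supplied, 101 - 5P = 7P - 19, gives P* = 10 and Q* = 51.
Since 19 > 10, the floor is binding.
At P = 19: Qd = 101 - 5·19 = 6 and Qs = 7·19 - 19 = 114.
Consumer surplus without the control is ½ · (20.2 - 10) · 51 = 260.1.
With the floor, consumers buy 6 units at 19, so CS = ½ · (20.2 - 19) · 6 = 3.6.
Change in consumer surplus = 3.6 - 260.1 = -256.5.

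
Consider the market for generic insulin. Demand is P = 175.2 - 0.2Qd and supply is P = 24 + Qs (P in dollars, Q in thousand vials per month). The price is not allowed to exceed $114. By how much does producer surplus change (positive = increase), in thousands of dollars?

-3888

Rearranging demand gives Qd = 876 - 5P; rearranging supply gives Qs = P - 24. In a free market, 876 - 5P = P - 24 gives the equilibrium P* = 150, Q* = 126.
The ceiling of 114 is below the equilibrium price 150, so it binds.
At P = 114: Qd = 876 - 5·114 = 306 and Qs = 114 - 24 = 90.
Producer surplus without the control is ½ · (150 - 24) · 126 = 7938.
With the ceiling, producers sell 90 units at 114, so PS = ½ · (114 - 24) · 90 = 4050.
Change in producer surplus = 4050 - 7938 = -3888.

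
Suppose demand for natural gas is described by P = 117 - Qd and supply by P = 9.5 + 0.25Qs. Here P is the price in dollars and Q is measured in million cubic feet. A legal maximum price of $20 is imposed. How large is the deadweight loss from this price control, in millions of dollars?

Rearranging demand gives Qd = 117 - P; rearranging supply gives Qs = 4P - 38. Without the control the market clears where 117 - P = 4P - 38, i.e. P* = 31 and Q* = 86.
Because the ceiling (20) lies below the market-clearing price, it is binding.
At P = 20: Qd = 117 - 20 = 97 and Qs = 4·20 - 38 = 42.
Quantity traded falls to 42. At Q = 42 the demand price is 117 - 42 = 75 and the supply price is (38 + 42)/4 = 20.
Deadweight loss = ½ · (75 - 20) · (86 - 42) = ½ · 55 · 44 = 1210.

1210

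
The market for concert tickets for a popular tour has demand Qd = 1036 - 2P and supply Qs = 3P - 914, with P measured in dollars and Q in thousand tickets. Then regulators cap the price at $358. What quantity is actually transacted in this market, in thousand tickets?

In a free market, 1036 - 2P = 3P - 914 gives the equilibrium P* = 390, Q* = 256.
The ceiling of 358 is below the equilibrium price 390, so it binds.
At P = 358: Qd = 1036 - 2·358 = 320 and Qs = 3·358 - 914 = 160.
The quantity actually transacted is the short side, supply: 160.

160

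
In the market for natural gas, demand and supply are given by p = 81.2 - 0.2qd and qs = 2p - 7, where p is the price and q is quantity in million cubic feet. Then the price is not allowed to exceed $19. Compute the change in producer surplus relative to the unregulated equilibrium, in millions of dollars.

-2840

Rearranging demand gives qd = 406 - 5p. Setting quantity demanded equal to quantity supplied, 406 - 5p = 2p - 7, gives p* = 59 and q* = 111.
Since 19 < 59, the ceiling is binding.
At p = 19: qd = 406 - 5·19 = 311 and qs = 2·19 - 7 = 31.
Producer surplus without the control is ½ · (59 - 3.5) · 111 = 3080.25.
With the ceiling, producers sell 31 units at 19, so PS = ½ · (19 - 3.5) · 31 = 240.25.
Change in producer surplus = 240.25 - 3080.25 = -2840.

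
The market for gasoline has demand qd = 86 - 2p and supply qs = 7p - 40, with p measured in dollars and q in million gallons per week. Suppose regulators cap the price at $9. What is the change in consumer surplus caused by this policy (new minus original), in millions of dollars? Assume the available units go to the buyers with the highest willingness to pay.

-191.25

Equilibrium: 86 - 2p = 7p - 40, so 126 = 9p and p* = 14, q* = 58.
Because the ceiling (9) lies below the market-clearing price, it is binding.
At p = 9: qd = 86 - 2·9 = 68 and qs = 7·9 - 40 = 23.
Consumer surplus without the control is ½ · (43 - 14) · 58 = 841.
With the ceiling, 23 units are sold at 9 (assume they go to the highest-value buyers). The demand price at q = 23 is 31.5, so CS = ½ · [(43 - 9) + (31.5 - 9)] · 23 = 649.75.
Change in consumer surplus = 649.75 - 841 = -191.25.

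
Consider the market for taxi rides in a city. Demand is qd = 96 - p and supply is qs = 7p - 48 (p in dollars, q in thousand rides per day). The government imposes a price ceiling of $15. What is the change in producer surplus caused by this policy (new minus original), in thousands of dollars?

Without the control the market clears where 96 - p = 7p - 48, i.e. p* = 18 and q* = 78.
Because the ceiling (15) lies below the market-clearing price, it is binding.
At p = 15: qd = 96 - 15 = 81 and qs = 7·15 - 48 = 57.
Producer surplus without the control is ½ · (18 - 48/7) · 78 = 3042/7.
With the ceiling, producers sell 57 units at 15, so PS = ½ · (15 - 48/7) · 57 = 3249/14.
Change in producer surplus = 3249/14 - 3042/7 = -202.5.

-202.5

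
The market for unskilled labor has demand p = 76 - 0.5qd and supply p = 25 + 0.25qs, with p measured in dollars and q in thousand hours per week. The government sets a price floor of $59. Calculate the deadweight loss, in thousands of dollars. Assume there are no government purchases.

Rearranging demand gives qd = 152 - 2p; rearranging supply gives qs = 4p - 100. Setting quantity demanded equal to quantity supplied, 152 - 2p = 4p - 100, gives p* = 42 and q* = 68.
The floor of 59 is above the equilibrium price 42, so it binds.
At p = 59: qd = 152 - 2·59 = 34 and qs = 4·59 - 100 = 136.
Quantity traded falls to 34. At q = 34 the demand price is (152 - 34)/2 = 59 and the supply price is (100 + 34)/4 = 33.5.
Deadweight loss = ½ · (59 - 33.5) · (68 - 34) = ½ · 25.5 · 34 = 433.5.

433.5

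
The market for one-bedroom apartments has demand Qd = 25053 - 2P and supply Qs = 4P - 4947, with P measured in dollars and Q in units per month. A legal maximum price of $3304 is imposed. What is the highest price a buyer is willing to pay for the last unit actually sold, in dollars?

8392

Equilibrium: 25053 - 2P = 4P - 4947, so 30000 = 6P and P* = 5000, Q* = 15053.
Since 3304 < 5000, the ceiling is binding.
At P = 3304: Qd = 25053 - 2·3304 = 18445 and Qs = 4·3304 - 4947 = 8269.
Only 8269 units reach the market. On the demand curve, the marginal buyer's willingness to pay at Q = 8269 is (25053 - 8269)/2 = 8392.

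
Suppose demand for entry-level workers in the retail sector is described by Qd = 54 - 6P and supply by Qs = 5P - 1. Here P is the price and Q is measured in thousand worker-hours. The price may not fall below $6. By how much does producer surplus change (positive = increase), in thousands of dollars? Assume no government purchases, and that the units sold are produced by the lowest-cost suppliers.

Without the control the market clears where 54 - 6P = 5P - 1, i.e. P* = 5 and Q* = 24.
Because the floor (6) lies above the market-clearing price, it is binding.
At P = 6: Qd = 54 - 6·6 = 18 and Qs = 5·6 - 1 = 29.
Producer surplus without the control is ½ · (5 - 0.2) · 24 = 57.6.
With the floor, 18 units are sold at 6. The supply price at Q = 18 is 3.8, so PS = ½ · [(6 - 0.2) + (6 - 3.8)] · 18 = 72.
Change in producer surplus = 72 - 57.6 = 14.4.

14.4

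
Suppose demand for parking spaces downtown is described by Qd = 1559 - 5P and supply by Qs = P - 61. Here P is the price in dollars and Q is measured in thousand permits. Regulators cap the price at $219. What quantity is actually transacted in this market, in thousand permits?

158

In a free market, 1559 - 5P = P - 61 gives the equilibrium P* = 270, Q* = 209.
Since 219 < 270, the ceiling is binding.
At P = 219: Qd = 1559 - 5·219 = 464 and Qs = 219 - 61 = 158.
The quantity actually transacted is the short side, supply: 158.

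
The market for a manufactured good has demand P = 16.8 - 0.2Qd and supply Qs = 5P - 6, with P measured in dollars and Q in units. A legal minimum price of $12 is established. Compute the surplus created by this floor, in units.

30

Rearranging demand gives Qd = 84 - 5P. Without the control the market clears where 84 - 5P = 5P - 6, i.e. P* = 9 and Q* = 39.
The floor of 12 is above the equilibrium price 9, so it binds.
At P = 12: Qd = 84 - 5·12 = 24 and Qs = 5·12 - 6 = 54.
Surplus = Qs - Qd = 54 - 24 = 30.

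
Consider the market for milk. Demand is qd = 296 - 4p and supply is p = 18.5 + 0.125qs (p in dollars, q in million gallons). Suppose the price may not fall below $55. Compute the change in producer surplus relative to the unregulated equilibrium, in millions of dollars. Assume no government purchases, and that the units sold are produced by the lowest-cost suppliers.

Rearranging supply gives qs = 8p - 148. Equilibrium: 296 - 4p = 8p - 148, so 444 = 12p and p* = 37, q* = 148.
Since 55 > 37, the floor is binding.
At p = 55: qd = 296 - 4·55 = 76 and qs = 8·55 - 148 = 292.
Producer surplus without the control is ½ · (37 - 18.5) · 148 = 1369.
With the floor, 76 units are sold at 55. The supply price at q = 76 is 28, so PS = ½ · [(55 - 18.5) + (55 - 28)] · 76 = 2413.
Change in producer surplus = 2413 - 1369 = 1044.

1044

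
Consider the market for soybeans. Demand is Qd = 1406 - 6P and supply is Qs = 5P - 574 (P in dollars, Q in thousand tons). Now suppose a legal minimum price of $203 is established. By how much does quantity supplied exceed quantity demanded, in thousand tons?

253

Equilibrium: 1406 - 6P = 5P - 574, so 1980 = 11P and P* = 180, Q* = 326.
Since 203 > 180, the floor is binding.
At P = 203: Qd = 1406 - 6·203 = 188 and Qs = 5·203 - 574 = 441.
Surplus = Qs - Qd = 441 - 188 = 253.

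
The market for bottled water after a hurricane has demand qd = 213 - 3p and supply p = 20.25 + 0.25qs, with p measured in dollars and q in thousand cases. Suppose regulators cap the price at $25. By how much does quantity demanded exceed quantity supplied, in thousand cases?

119

Rearranging supply gives qs = 4p - 81. In a free market, 213 - 3p = 4p - 81 gives the equilibrium p* = 42, q* = 87.
The ceiling of 25 is below the equilibrium price 42, so it binds.
At p = 25: qd = 213 - 3·25 = 138 and qs = 4·25 - 81 = 19.
Shortage = qd - qs = 138 - 19 = 119.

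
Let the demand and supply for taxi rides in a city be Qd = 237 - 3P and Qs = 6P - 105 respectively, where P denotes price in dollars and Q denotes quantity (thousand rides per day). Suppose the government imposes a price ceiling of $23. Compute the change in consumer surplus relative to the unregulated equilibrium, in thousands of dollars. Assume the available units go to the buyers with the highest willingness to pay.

-855

Setting quantity demanded equal to quantity supplied, 237 - 3P = 6P - 105, gives P* = 38 and Q* = 123.
The ceiling of 23 is below the equilibrium price 38, so it binds.
At P = 23: Qd = 237 - 3·23 = 168 and Qs = 6·23 - 105 = 33.
Consumer surplus without the control is ½ · (79 - 38) · 123 = 2521.5.
With the ceiling, 33 units are sold at 23 (assume they go to the highest-value buyers). The demand price at Q = 33 is 68, so CS = ½ · [(79 - 23) + (68 - 23)] · 33 = 1666.5.
Change in consumer surplus = 1666.5 - 2521.5 = -855.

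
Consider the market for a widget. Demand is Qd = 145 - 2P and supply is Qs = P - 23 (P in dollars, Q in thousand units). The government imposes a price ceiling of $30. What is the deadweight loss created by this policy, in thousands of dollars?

Without the control the market clears where 145 - 2P = P - 23, i.e. P* = 56 and Q* = 33.
The ceiling of 30 is below the equilibrium price 56, so it binds.
At P = 30: Qd = 145 - 2·30 = 85 and Qs = 30 - 23 = 7.
Quantity traded falls to 7. At Q = 7 the demand price is (145 - 7)/2 = 69 and the supply price is 23 + 7 = 30.
Deadweight loss = ½ · (69 - 30) · (33 - 7) = ½ · 39 · 26 = 507.

507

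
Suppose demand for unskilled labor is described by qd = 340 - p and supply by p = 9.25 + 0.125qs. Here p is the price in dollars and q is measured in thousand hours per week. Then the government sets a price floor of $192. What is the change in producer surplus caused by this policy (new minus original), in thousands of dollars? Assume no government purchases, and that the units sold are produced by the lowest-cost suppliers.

20275.75

Rearranging supply gives qs = 8p - 74. Equilibrium: 340 - p = 8p - 74, so 414 = 9p and p* = 46, q* = 294.
Since 192 > 46, the floor is binding.
At p = 192: qd = 340 - 192 = 148 and qs = 8·192 - 74 = 1462.
Producer surplus without the control is ½ · (46 - 9.25) · 294 = 5402.25.
With the floor, 148 units are sold at 192. The supply price at q = 148 is 27.75, so PS = ½ · [(192 - 9.25) + (192 - 27.75)] · 148 = 25678.
Change in producer surplus = 25678 - 5402.25 = 20275.75.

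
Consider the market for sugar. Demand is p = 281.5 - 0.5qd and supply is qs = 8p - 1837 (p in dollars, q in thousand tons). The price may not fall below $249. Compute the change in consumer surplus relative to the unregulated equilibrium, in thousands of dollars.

Rearranging demand gives qd = 563 - 2p. Equilibrium: 563 - 2p = 8p - 1837, so 2400 = 10p and p* = 240, q* = 83.
Because the floor (249) lies above the market-clearing price, it is binding.
At p = 249: qd = 563 - 2·249 = 65 and qs = 8·249 - 1837 = 155.
Consumer surplus without the control is ½ · (281.5 - 240) · 83 = 1722.25.
With the floor, consumers buy 65 units at 249, so CS = ½ · (281.5 - 249) · 65 = 1056.25.
Change in consumer surplus = 1056.25 - 1722.25 = -666.

-666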